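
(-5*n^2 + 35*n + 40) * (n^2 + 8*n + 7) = -5*n^4 - 5*n^3 + 285*n^2 + 565*n + 280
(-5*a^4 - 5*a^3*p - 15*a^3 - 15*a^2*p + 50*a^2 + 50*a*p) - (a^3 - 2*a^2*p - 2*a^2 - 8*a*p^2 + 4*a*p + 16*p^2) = -5*a^4 - 5*a^3*p - 16*a^3 - 13*a^2*p + 52*a^2 + 8*a*p^2 + 46*a*p - 16*p^2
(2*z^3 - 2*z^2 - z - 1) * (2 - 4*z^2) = -8*z^5 + 8*z^4 + 8*z^3 - 2*z - 2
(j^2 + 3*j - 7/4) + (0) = j^2 + 3*j - 7/4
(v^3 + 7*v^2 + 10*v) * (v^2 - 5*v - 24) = v^5 + 2*v^4 - 49*v^3 - 218*v^2 - 240*v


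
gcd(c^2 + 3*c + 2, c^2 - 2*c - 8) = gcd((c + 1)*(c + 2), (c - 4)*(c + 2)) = c + 2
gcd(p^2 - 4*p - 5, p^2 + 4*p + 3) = p + 1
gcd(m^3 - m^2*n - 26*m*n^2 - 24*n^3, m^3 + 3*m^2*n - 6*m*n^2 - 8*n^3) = m^2 + 5*m*n + 4*n^2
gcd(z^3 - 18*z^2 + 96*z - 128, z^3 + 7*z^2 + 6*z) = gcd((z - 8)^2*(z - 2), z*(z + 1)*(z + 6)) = 1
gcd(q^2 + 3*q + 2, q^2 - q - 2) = q + 1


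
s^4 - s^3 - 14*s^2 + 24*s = s*(s - 3)*(s - 2)*(s + 4)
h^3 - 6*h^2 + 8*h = h*(h - 4)*(h - 2)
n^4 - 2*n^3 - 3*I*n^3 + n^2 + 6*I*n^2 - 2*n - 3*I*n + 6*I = (n - 2)*(n - 3*I)*(n - I)*(n + I)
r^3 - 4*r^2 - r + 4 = (r - 4)*(r - 1)*(r + 1)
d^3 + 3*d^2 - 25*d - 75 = (d - 5)*(d + 3)*(d + 5)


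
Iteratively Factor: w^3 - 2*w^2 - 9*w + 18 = (w - 3)*(w^2 + w - 6) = (w - 3)*(w - 2)*(w + 3)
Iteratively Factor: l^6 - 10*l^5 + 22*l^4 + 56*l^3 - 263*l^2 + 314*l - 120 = (l - 1)*(l^5 - 9*l^4 + 13*l^3 + 69*l^2 - 194*l + 120) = (l - 1)^2*(l^4 - 8*l^3 + 5*l^2 + 74*l - 120) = (l - 2)*(l - 1)^2*(l^3 - 6*l^2 - 7*l + 60) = (l - 2)*(l - 1)^2*(l + 3)*(l^2 - 9*l + 20) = (l - 5)*(l - 2)*(l - 1)^2*(l + 3)*(l - 4)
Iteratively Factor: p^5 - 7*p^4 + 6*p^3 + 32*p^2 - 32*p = (p - 1)*(p^4 - 6*p^3 + 32*p) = (p - 1)*(p + 2)*(p^3 - 8*p^2 + 16*p) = p*(p - 1)*(p + 2)*(p^2 - 8*p + 16) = p*(p - 4)*(p - 1)*(p + 2)*(p - 4)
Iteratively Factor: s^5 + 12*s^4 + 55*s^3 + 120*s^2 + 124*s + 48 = (s + 3)*(s^4 + 9*s^3 + 28*s^2 + 36*s + 16) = (s + 3)*(s + 4)*(s^3 + 5*s^2 + 8*s + 4) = (s + 2)*(s + 3)*(s + 4)*(s^2 + 3*s + 2) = (s + 1)*(s + 2)*(s + 3)*(s + 4)*(s + 2)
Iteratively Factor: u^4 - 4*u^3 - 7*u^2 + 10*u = (u + 2)*(u^3 - 6*u^2 + 5*u) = (u - 1)*(u + 2)*(u^2 - 5*u) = u*(u - 1)*(u + 2)*(u - 5)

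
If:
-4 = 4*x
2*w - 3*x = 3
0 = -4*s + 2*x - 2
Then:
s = -1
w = 0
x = -1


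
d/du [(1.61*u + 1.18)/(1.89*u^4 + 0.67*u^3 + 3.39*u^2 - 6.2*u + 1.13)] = (-9.1287*u^4 - 11.0782*u^3 - 7.8297*u^2 - 8.0004*u + 9.1353)/(3.5721*u^8 + 2.5326*u^7 + 13.2631*u^6 - 18.8934*u^5 + 7.4555*u^4 - 40.5218*u^3 + 46.1014*u^2 - 14.012*u + 1.2769)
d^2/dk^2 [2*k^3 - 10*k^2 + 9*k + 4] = 12*k - 20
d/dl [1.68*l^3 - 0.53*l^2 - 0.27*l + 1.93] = 5.04*l^2 - 1.06*l - 0.27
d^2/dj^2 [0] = 0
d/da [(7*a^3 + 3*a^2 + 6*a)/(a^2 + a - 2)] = (7*a^4 + 14*a^3 - 45*a^2 - 12*a - 12)/(a^4 + 2*a^3 - 3*a^2 - 4*a + 4)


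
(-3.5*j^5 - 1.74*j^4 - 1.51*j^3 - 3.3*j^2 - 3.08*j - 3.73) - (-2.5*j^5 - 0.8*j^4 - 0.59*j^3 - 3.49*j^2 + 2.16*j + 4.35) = -1.0*j^5 - 0.94*j^4 - 0.92*j^3 + 0.19*j^2 - 5.24*j - 8.08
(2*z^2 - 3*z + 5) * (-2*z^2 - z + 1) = -4*z^4 + 4*z^3 - 5*z^2 - 8*z + 5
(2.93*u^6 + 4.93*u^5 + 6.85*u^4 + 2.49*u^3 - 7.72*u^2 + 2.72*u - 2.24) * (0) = 0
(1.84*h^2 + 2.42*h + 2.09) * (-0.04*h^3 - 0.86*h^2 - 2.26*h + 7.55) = -0.0736*h^5 - 1.6792*h^4 - 6.3232*h^3 + 6.6254*h^2 + 13.5476*h + 15.7795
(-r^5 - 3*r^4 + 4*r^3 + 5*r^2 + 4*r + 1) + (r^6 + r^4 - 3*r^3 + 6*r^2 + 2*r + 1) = r^6 - r^5 - 2*r^4 + r^3 + 11*r^2 + 6*r + 2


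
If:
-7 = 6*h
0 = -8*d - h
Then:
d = 7/48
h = -7/6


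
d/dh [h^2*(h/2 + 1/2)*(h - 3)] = h*(2*h^2 - 3*h - 3)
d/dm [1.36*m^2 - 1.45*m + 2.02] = 2.72*m - 1.45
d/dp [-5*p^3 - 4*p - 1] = -15*p^2 - 4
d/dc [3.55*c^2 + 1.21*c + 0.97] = 7.1*c + 1.21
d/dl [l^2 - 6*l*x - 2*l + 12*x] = 2*l - 6*x - 2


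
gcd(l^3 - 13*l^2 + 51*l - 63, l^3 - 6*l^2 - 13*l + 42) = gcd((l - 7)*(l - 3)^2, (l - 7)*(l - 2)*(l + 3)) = l - 7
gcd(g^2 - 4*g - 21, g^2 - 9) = g + 3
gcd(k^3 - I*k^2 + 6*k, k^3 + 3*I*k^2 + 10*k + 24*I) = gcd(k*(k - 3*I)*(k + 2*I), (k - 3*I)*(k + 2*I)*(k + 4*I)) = k^2 - I*k + 6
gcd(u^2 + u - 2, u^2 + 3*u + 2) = u + 2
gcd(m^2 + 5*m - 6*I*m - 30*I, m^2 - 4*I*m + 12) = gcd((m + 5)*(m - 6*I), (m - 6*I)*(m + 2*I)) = m - 6*I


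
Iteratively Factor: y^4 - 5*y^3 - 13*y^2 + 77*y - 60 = (y + 4)*(y^3 - 9*y^2 + 23*y - 15) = (y - 3)*(y + 4)*(y^2 - 6*y + 5) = (y - 5)*(y - 3)*(y + 4)*(y - 1)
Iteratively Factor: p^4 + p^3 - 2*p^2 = (p + 2)*(p^3 - p^2) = p*(p + 2)*(p^2 - p) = p^2*(p + 2)*(p - 1)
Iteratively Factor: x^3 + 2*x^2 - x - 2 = (x - 1)*(x^2 + 3*x + 2) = (x - 1)*(x + 2)*(x + 1)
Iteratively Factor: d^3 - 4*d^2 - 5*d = (d - 5)*(d^2 + d) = d*(d - 5)*(d + 1)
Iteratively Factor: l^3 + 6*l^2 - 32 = (l - 2)*(l^2 + 8*l + 16) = (l - 2)*(l + 4)*(l + 4)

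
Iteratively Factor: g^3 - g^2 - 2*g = (g + 1)*(g^2 - 2*g) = (g - 2)*(g + 1)*(g)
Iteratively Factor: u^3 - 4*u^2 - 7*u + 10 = (u + 2)*(u^2 - 6*u + 5) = (u - 1)*(u + 2)*(u - 5)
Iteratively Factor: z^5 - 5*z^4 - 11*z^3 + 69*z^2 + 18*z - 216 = (z - 3)*(z^4 - 2*z^3 - 17*z^2 + 18*z + 72) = (z - 3)*(z + 3)*(z^3 - 5*z^2 - 2*z + 24) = (z - 4)*(z - 3)*(z + 3)*(z^2 - z - 6) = (z - 4)*(z - 3)*(z + 2)*(z + 3)*(z - 3)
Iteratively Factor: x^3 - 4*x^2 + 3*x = (x - 3)*(x^2 - x) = (x - 3)*(x - 1)*(x)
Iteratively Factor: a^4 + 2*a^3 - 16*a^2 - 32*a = (a - 4)*(a^3 + 6*a^2 + 8*a) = (a - 4)*(a + 4)*(a^2 + 2*a) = a*(a - 4)*(a + 4)*(a + 2)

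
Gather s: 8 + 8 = 16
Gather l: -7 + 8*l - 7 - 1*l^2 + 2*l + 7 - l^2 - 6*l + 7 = -2*l^2 + 4*l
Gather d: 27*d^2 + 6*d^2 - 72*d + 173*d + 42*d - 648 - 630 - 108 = 33*d^2 + 143*d - 1386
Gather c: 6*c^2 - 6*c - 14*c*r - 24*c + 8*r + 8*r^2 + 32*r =6*c^2 + c*(-14*r - 30) + 8*r^2 + 40*r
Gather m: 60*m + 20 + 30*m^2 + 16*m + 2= 30*m^2 + 76*m + 22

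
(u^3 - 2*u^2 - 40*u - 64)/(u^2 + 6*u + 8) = u - 8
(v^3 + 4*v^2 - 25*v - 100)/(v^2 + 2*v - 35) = (v^2 + 9*v + 20)/(v + 7)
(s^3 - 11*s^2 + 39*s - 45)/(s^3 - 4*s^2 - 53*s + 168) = (s^2 - 8*s + 15)/(s^2 - s - 56)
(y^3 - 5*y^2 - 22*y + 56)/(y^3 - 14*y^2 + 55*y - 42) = (y^2 + 2*y - 8)/(y^2 - 7*y + 6)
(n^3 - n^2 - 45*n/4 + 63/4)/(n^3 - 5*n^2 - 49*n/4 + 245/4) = (2*n^2 - 9*n + 9)/(2*n^2 - 17*n + 35)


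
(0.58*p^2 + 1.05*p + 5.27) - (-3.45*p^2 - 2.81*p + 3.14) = 4.03*p^2 + 3.86*p + 2.13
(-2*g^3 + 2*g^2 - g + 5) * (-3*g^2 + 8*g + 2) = 6*g^5 - 22*g^4 + 15*g^3 - 19*g^2 + 38*g + 10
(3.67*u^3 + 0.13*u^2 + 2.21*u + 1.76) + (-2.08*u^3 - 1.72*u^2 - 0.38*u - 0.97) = 1.59*u^3 - 1.59*u^2 + 1.83*u + 0.79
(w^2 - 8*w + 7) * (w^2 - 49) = w^4 - 8*w^3 - 42*w^2 + 392*w - 343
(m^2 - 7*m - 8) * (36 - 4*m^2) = -4*m^4 + 28*m^3 + 68*m^2 - 252*m - 288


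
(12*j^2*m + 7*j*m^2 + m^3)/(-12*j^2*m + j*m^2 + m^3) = (-3*j - m)/(3*j - m)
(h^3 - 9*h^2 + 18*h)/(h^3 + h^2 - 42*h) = (h - 3)/(h + 7)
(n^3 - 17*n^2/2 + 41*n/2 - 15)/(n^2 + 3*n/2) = (2*n^3 - 17*n^2 + 41*n - 30)/(n*(2*n + 3))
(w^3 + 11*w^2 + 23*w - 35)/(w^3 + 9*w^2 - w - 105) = (w - 1)/(w - 3)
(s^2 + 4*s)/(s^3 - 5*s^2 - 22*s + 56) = s/(s^2 - 9*s + 14)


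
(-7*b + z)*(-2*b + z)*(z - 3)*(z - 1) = 14*b^2*z^2 - 56*b^2*z + 42*b^2 - 9*b*z^3 + 36*b*z^2 - 27*b*z + z^4 - 4*z^3 + 3*z^2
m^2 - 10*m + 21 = (m - 7)*(m - 3)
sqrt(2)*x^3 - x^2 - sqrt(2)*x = x*(x - sqrt(2))*(sqrt(2)*x + 1)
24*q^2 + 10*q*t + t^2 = (4*q + t)*(6*q + t)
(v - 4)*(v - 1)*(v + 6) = v^3 + v^2 - 26*v + 24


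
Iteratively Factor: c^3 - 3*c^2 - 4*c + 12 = (c - 3)*(c^2 - 4) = (c - 3)*(c + 2)*(c - 2)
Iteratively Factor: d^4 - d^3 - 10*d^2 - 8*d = (d)*(d^3 - d^2 - 10*d - 8) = d*(d + 1)*(d^2 - 2*d - 8) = d*(d + 1)*(d + 2)*(d - 4)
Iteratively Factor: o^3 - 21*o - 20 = (o - 5)*(o^2 + 5*o + 4) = (o - 5)*(o + 1)*(o + 4)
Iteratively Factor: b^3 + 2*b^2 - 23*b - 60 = (b + 4)*(b^2 - 2*b - 15) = (b - 5)*(b + 4)*(b + 3)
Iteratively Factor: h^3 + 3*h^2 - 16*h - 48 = (h + 3)*(h^2 - 16) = (h + 3)*(h + 4)*(h - 4)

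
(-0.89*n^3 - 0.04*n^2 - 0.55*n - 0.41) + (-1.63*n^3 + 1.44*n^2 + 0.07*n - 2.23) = -2.52*n^3 + 1.4*n^2 - 0.48*n - 2.64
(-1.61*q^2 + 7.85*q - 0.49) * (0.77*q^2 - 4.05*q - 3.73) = -1.2397*q^4 + 12.565*q^3 - 26.1645*q^2 - 27.296*q + 1.8277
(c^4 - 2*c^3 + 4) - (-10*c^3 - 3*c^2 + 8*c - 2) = c^4 + 8*c^3 + 3*c^2 - 8*c + 6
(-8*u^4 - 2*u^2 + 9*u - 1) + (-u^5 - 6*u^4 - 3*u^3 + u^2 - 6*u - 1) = -u^5 - 14*u^4 - 3*u^3 - u^2 + 3*u - 2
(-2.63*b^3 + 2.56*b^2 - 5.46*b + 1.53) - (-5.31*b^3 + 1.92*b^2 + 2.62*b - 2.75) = 2.68*b^3 + 0.64*b^2 - 8.08*b + 4.28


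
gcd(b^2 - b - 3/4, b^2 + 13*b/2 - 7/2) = 1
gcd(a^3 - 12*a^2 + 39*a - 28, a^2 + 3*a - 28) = a - 4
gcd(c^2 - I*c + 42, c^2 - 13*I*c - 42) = c - 7*I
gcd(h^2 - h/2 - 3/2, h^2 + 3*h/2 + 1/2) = h + 1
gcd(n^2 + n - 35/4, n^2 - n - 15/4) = n - 5/2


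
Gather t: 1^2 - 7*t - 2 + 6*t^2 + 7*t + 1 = 6*t^2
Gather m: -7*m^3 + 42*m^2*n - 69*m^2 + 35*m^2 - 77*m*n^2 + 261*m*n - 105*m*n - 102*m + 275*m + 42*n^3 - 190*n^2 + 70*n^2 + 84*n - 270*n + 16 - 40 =-7*m^3 + m^2*(42*n - 34) + m*(-77*n^2 + 156*n + 173) + 42*n^3 - 120*n^2 - 186*n - 24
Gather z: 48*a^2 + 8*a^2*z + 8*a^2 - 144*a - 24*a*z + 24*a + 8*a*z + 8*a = 56*a^2 - 112*a + z*(8*a^2 - 16*a)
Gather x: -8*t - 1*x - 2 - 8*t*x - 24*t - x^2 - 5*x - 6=-32*t - x^2 + x*(-8*t - 6) - 8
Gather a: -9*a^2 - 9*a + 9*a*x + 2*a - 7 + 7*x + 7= -9*a^2 + a*(9*x - 7) + 7*x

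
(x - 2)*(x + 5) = x^2 + 3*x - 10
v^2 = v^2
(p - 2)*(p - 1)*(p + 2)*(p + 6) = p^4 + 5*p^3 - 10*p^2 - 20*p + 24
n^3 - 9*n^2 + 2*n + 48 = (n - 8)*(n - 3)*(n + 2)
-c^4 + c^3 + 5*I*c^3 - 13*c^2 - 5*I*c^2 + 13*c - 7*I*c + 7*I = (c - 7*I)*(c + I)*(-I*c + 1)*(-I*c + I)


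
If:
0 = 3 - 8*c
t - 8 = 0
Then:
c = 3/8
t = 8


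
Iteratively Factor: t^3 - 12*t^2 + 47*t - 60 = (t - 3)*(t^2 - 9*t + 20) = (t - 4)*(t - 3)*(t - 5)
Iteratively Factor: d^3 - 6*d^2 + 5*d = (d - 5)*(d^2 - d) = d*(d - 5)*(d - 1)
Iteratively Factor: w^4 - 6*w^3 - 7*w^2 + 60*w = (w - 5)*(w^3 - w^2 - 12*w) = (w - 5)*(w + 3)*(w^2 - 4*w) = w*(w - 5)*(w + 3)*(w - 4)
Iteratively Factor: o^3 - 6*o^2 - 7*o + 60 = (o - 4)*(o^2 - 2*o - 15) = (o - 5)*(o - 4)*(o + 3)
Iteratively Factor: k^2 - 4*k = (k)*(k - 4)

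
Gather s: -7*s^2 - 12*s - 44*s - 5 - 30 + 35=-7*s^2 - 56*s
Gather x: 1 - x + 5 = 6 - x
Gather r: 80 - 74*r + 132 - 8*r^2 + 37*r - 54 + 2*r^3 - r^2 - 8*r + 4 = 2*r^3 - 9*r^2 - 45*r + 162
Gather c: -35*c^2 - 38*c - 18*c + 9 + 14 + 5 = -35*c^2 - 56*c + 28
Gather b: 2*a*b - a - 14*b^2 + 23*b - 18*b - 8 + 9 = -a - 14*b^2 + b*(2*a + 5) + 1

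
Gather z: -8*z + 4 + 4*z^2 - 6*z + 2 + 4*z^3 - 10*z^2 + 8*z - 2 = 4*z^3 - 6*z^2 - 6*z + 4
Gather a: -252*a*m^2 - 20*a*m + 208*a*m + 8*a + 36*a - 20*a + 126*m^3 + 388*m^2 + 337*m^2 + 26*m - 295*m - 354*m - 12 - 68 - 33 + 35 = a*(-252*m^2 + 188*m + 24) + 126*m^3 + 725*m^2 - 623*m - 78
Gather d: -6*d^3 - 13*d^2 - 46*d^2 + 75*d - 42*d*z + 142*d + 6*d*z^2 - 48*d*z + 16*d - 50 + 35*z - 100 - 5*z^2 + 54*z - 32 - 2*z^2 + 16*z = -6*d^3 - 59*d^2 + d*(6*z^2 - 90*z + 233) - 7*z^2 + 105*z - 182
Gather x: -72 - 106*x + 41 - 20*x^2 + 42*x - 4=-20*x^2 - 64*x - 35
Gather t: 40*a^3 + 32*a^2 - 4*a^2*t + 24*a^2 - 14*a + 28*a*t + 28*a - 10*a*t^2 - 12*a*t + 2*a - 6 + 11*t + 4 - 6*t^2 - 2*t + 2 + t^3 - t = 40*a^3 + 56*a^2 + 16*a + t^3 + t^2*(-10*a - 6) + t*(-4*a^2 + 16*a + 8)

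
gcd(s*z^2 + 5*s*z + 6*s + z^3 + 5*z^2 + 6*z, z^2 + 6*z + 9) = z + 3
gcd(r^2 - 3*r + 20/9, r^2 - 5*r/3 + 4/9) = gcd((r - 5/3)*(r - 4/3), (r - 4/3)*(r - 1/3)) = r - 4/3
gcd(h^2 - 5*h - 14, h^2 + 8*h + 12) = h + 2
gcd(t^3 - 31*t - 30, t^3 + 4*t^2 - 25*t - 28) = t + 1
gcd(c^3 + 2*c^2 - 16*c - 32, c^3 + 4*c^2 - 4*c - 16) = c^2 + 6*c + 8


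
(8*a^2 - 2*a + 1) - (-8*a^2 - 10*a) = 16*a^2 + 8*a + 1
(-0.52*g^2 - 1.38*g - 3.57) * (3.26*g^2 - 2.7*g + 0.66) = -1.6952*g^4 - 3.0948*g^3 - 8.2554*g^2 + 8.7282*g - 2.3562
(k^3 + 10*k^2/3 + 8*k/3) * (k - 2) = k^4 + 4*k^3/3 - 4*k^2 - 16*k/3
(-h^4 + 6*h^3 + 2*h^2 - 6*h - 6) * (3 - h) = h^5 - 9*h^4 + 16*h^3 + 12*h^2 - 12*h - 18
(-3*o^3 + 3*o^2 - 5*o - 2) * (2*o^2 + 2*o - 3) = -6*o^5 + 5*o^3 - 23*o^2 + 11*o + 6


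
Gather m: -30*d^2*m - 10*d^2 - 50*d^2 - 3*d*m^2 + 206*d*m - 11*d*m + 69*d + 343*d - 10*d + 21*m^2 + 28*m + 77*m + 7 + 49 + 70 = -60*d^2 + 402*d + m^2*(21 - 3*d) + m*(-30*d^2 + 195*d + 105) + 126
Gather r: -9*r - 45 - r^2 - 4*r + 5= -r^2 - 13*r - 40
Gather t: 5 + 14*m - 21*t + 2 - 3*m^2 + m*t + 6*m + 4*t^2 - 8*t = -3*m^2 + 20*m + 4*t^2 + t*(m - 29) + 7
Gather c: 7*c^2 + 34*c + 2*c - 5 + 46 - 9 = 7*c^2 + 36*c + 32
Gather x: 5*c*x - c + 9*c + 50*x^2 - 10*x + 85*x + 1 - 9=8*c + 50*x^2 + x*(5*c + 75) - 8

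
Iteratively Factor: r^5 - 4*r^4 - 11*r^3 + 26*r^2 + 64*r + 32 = (r + 1)*(r^4 - 5*r^3 - 6*r^2 + 32*r + 32) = (r - 4)*(r + 1)*(r^3 - r^2 - 10*r - 8) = (r - 4)^2*(r + 1)*(r^2 + 3*r + 2) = (r - 4)^2*(r + 1)^2*(r + 2)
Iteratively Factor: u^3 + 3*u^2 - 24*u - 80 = (u - 5)*(u^2 + 8*u + 16) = (u - 5)*(u + 4)*(u + 4)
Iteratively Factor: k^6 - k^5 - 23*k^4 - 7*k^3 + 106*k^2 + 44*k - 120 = (k + 3)*(k^5 - 4*k^4 - 11*k^3 + 26*k^2 + 28*k - 40) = (k - 2)*(k + 3)*(k^4 - 2*k^3 - 15*k^2 - 4*k + 20) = (k - 5)*(k - 2)*(k + 3)*(k^3 + 3*k^2 - 4) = (k - 5)*(k - 2)*(k + 2)*(k + 3)*(k^2 + k - 2) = (k - 5)*(k - 2)*(k + 2)^2*(k + 3)*(k - 1)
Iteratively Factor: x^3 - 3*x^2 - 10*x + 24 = (x + 3)*(x^2 - 6*x + 8) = (x - 4)*(x + 3)*(x - 2)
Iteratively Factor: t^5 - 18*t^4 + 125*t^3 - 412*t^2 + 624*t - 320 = (t - 4)*(t^4 - 14*t^3 + 69*t^2 - 136*t + 80) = (t - 4)*(t - 1)*(t^3 - 13*t^2 + 56*t - 80) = (t - 4)^2*(t - 1)*(t^2 - 9*t + 20) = (t - 4)^3*(t - 1)*(t - 5)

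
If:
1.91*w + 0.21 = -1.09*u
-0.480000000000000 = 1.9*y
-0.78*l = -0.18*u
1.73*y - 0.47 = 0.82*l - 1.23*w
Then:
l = -0.27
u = -1.17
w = 0.56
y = -0.25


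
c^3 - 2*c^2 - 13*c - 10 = (c - 5)*(c + 1)*(c + 2)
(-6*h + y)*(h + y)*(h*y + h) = -6*h^3*y - 6*h^3 - 5*h^2*y^2 - 5*h^2*y + h*y^3 + h*y^2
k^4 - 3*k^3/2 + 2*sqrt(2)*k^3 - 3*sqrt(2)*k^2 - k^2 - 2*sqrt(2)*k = k*(k - 2)*(k + 1/2)*(k + 2*sqrt(2))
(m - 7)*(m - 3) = m^2 - 10*m + 21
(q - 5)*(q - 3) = q^2 - 8*q + 15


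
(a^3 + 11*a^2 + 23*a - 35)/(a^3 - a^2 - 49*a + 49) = (a + 5)/(a - 7)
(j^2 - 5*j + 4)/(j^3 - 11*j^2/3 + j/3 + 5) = 3*(j^2 - 5*j + 4)/(3*j^3 - 11*j^2 + j + 15)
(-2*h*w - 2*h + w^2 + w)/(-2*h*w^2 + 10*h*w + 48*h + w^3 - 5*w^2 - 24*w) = (w + 1)/(w^2 - 5*w - 24)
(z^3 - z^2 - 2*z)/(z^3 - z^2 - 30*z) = (-z^2 + z + 2)/(-z^2 + z + 30)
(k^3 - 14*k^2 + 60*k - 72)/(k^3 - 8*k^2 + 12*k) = (k - 6)/k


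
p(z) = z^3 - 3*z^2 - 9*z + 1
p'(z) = 3*z^2 - 6*z - 9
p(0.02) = 0.82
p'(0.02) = -9.12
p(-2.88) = -21.85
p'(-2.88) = 33.16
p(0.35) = -2.47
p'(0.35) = -10.73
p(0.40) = -3.02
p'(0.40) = -10.92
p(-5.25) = -179.14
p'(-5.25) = 105.19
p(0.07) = 0.36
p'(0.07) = -9.41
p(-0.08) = 1.70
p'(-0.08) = -8.50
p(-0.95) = 5.99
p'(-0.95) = -0.59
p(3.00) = -26.00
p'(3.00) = 0.00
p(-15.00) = -3914.00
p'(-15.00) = 756.00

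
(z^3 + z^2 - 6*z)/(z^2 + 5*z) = (z^2 + z - 6)/(z + 5)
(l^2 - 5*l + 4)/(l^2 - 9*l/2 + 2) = 2*(l - 1)/(2*l - 1)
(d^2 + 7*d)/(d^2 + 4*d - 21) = d/(d - 3)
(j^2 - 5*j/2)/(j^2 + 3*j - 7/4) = 2*j*(2*j - 5)/(4*j^2 + 12*j - 7)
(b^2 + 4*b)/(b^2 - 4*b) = (b + 4)/(b - 4)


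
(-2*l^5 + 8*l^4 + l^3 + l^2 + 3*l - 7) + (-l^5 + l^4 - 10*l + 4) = -3*l^5 + 9*l^4 + l^3 + l^2 - 7*l - 3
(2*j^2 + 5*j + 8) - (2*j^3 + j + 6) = -2*j^3 + 2*j^2 + 4*j + 2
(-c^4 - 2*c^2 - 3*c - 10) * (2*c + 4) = -2*c^5 - 4*c^4 - 4*c^3 - 14*c^2 - 32*c - 40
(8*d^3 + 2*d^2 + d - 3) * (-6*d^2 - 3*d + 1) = -48*d^5 - 36*d^4 - 4*d^3 + 17*d^2 + 10*d - 3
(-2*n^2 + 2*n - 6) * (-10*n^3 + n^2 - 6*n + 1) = 20*n^5 - 22*n^4 + 74*n^3 - 20*n^2 + 38*n - 6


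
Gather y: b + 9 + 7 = b + 16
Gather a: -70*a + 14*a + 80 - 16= 64 - 56*a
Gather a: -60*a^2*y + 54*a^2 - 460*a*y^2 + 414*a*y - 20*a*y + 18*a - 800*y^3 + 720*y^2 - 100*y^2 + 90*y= a^2*(54 - 60*y) + a*(-460*y^2 + 394*y + 18) - 800*y^3 + 620*y^2 + 90*y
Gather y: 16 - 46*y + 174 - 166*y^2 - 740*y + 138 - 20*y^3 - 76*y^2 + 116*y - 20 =-20*y^3 - 242*y^2 - 670*y + 308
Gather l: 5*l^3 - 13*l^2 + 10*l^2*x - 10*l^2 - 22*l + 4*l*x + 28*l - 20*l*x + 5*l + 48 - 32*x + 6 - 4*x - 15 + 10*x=5*l^3 + l^2*(10*x - 23) + l*(11 - 16*x) - 26*x + 39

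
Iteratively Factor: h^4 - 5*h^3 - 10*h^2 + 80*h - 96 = (h - 4)*(h^3 - h^2 - 14*h + 24) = (h - 4)*(h + 4)*(h^2 - 5*h + 6) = (h - 4)*(h - 2)*(h + 4)*(h - 3)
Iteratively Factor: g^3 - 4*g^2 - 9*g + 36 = (g + 3)*(g^2 - 7*g + 12) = (g - 3)*(g + 3)*(g - 4)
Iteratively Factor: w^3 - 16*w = (w - 4)*(w^2 + 4*w) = (w - 4)*(w + 4)*(w)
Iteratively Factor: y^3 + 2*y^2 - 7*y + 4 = (y - 1)*(y^2 + 3*y - 4) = (y - 1)^2*(y + 4)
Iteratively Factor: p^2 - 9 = (p + 3)*(p - 3)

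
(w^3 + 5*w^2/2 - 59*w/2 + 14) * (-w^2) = -w^5 - 5*w^4/2 + 59*w^3/2 - 14*w^2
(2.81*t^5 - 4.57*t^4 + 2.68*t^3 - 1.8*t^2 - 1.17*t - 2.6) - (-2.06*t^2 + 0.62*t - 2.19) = 2.81*t^5 - 4.57*t^4 + 2.68*t^3 + 0.26*t^2 - 1.79*t - 0.41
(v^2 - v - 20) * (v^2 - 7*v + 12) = v^4 - 8*v^3 - v^2 + 128*v - 240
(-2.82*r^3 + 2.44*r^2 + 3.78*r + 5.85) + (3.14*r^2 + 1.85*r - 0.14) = -2.82*r^3 + 5.58*r^2 + 5.63*r + 5.71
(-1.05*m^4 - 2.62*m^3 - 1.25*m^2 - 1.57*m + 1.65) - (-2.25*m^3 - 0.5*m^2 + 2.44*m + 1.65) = -1.05*m^4 - 0.37*m^3 - 0.75*m^2 - 4.01*m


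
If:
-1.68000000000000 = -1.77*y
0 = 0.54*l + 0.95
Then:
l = -1.76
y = 0.95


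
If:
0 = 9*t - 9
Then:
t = 1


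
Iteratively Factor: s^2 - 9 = (s - 3)*(s + 3)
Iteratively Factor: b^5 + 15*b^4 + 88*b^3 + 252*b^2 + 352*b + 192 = (b + 3)*(b^4 + 12*b^3 + 52*b^2 + 96*b + 64) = (b + 2)*(b + 3)*(b^3 + 10*b^2 + 32*b + 32) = (b + 2)^2*(b + 3)*(b^2 + 8*b + 16) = (b + 2)^2*(b + 3)*(b + 4)*(b + 4)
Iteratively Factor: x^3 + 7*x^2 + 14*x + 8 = (x + 1)*(x^2 + 6*x + 8) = (x + 1)*(x + 2)*(x + 4)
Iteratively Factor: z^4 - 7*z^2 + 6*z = (z - 1)*(z^3 + z^2 - 6*z) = (z - 1)*(z + 3)*(z^2 - 2*z) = z*(z - 1)*(z + 3)*(z - 2)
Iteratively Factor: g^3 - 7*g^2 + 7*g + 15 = (g + 1)*(g^2 - 8*g + 15) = (g - 3)*(g + 1)*(g - 5)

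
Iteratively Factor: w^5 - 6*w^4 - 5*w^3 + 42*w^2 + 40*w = (w + 2)*(w^4 - 8*w^3 + 11*w^2 + 20*w) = (w - 5)*(w + 2)*(w^3 - 3*w^2 - 4*w) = w*(w - 5)*(w + 2)*(w^2 - 3*w - 4) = w*(w - 5)*(w + 1)*(w + 2)*(w - 4)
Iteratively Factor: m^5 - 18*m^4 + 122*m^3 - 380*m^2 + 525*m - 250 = (m - 2)*(m^4 - 16*m^3 + 90*m^2 - 200*m + 125) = (m - 5)*(m - 2)*(m^3 - 11*m^2 + 35*m - 25) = (m - 5)^2*(m - 2)*(m^2 - 6*m + 5) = (m - 5)^3*(m - 2)*(m - 1)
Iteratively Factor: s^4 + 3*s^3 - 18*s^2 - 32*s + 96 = (s + 4)*(s^3 - s^2 - 14*s + 24) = (s + 4)^2*(s^2 - 5*s + 6) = (s - 2)*(s + 4)^2*(s - 3)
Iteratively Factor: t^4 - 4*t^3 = (t)*(t^3 - 4*t^2) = t^2*(t^2 - 4*t) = t^2*(t - 4)*(t)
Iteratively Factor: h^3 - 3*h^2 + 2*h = (h - 2)*(h^2 - h) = (h - 2)*(h - 1)*(h)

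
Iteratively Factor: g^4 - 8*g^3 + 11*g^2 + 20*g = (g - 5)*(g^3 - 3*g^2 - 4*g) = g*(g - 5)*(g^2 - 3*g - 4) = g*(g - 5)*(g - 4)*(g + 1)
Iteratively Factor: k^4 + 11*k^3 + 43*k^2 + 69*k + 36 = (k + 4)*(k^3 + 7*k^2 + 15*k + 9) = (k + 1)*(k + 4)*(k^2 + 6*k + 9) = (k + 1)*(k + 3)*(k + 4)*(k + 3)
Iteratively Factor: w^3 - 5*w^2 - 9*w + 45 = (w - 3)*(w^2 - 2*w - 15) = (w - 3)*(w + 3)*(w - 5)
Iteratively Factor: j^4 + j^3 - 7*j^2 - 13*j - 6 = (j - 3)*(j^3 + 4*j^2 + 5*j + 2) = (j - 3)*(j + 2)*(j^2 + 2*j + 1) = (j - 3)*(j + 1)*(j + 2)*(j + 1)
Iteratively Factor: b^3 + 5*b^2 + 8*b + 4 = (b + 2)*(b^2 + 3*b + 2) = (b + 2)^2*(b + 1)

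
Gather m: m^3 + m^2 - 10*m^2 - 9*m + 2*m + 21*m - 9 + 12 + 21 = m^3 - 9*m^2 + 14*m + 24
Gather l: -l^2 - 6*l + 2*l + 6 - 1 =-l^2 - 4*l + 5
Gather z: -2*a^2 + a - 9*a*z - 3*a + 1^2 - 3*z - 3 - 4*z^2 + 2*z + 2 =-2*a^2 - 2*a - 4*z^2 + z*(-9*a - 1)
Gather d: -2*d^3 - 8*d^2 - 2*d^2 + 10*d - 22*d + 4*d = -2*d^3 - 10*d^2 - 8*d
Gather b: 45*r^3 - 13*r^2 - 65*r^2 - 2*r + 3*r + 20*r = 45*r^3 - 78*r^2 + 21*r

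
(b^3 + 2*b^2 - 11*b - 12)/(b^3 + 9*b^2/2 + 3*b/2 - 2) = 2*(b - 3)/(2*b - 1)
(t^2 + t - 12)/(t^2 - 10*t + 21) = (t + 4)/(t - 7)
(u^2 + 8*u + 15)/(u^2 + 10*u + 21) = (u + 5)/(u + 7)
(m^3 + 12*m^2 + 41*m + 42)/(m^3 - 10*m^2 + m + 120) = (m^2 + 9*m + 14)/(m^2 - 13*m + 40)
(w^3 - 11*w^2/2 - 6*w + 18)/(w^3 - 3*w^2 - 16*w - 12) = (w - 3/2)/(w + 1)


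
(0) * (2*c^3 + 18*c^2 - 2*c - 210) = 0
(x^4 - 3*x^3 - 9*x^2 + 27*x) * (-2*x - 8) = -2*x^5 - 2*x^4 + 42*x^3 + 18*x^2 - 216*x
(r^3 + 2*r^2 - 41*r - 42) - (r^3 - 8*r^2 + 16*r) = 10*r^2 - 57*r - 42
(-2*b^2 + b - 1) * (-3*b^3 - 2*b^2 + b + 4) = 6*b^5 + b^4 - b^3 - 5*b^2 + 3*b - 4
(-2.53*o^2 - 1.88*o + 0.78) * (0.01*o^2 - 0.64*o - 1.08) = -0.0253*o^4 + 1.6004*o^3 + 3.9434*o^2 + 1.5312*o - 0.8424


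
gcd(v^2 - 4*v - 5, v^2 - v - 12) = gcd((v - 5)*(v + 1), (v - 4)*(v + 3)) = 1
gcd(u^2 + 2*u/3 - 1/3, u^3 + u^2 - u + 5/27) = u - 1/3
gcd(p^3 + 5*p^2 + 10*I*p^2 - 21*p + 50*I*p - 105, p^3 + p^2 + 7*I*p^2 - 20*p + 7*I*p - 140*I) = p^2 + p*(5 + 7*I) + 35*I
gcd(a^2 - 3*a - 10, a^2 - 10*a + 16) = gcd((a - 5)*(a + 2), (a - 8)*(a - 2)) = 1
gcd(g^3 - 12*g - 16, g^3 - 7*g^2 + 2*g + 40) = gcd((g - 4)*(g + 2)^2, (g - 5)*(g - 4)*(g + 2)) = g^2 - 2*g - 8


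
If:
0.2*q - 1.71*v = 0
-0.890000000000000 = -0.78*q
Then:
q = 1.14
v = 0.13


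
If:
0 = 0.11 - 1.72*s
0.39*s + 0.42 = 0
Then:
No Solution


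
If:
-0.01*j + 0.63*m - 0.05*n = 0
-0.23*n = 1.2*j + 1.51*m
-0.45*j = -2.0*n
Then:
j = 0.00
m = 0.00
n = 0.00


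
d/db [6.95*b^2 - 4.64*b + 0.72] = 13.9*b - 4.64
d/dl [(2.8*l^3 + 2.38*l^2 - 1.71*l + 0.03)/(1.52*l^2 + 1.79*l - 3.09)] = (4.256*l^4 + 10.024*l^3 - 19.0966*l^2 - 14.7996*l + 5.2302)/(2.3104*l^4 + 5.4416*l^3 - 6.1895*l^2 - 11.0622*l + 9.5481)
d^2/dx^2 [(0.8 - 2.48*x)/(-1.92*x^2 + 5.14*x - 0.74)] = ((28.5664 - 28.5696*x)*(1.92*x^2 - 5.14*x + 0.74) + (2.48*x - 0.8)*(3.84*x - 5.14)*(7.68*x - 10.28))/(1.92*x^2 - 5.14*x + 0.74)^3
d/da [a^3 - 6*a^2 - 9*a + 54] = 3*a^2 - 12*a - 9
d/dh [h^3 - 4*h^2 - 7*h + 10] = 3*h^2 - 8*h - 7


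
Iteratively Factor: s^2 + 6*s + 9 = (s + 3)*(s + 3)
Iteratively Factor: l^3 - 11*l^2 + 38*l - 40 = (l - 4)*(l^2 - 7*l + 10) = (l - 4)*(l - 2)*(l - 5)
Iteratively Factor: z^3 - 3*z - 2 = (z + 1)*(z^2 - z - 2) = (z + 1)^2*(z - 2)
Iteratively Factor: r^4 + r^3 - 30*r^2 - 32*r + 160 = (r - 2)*(r^3 + 3*r^2 - 24*r - 80) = (r - 2)*(r + 4)*(r^2 - r - 20) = (r - 2)*(r + 4)^2*(r - 5)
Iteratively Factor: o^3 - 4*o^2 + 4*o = (o)*(o^2 - 4*o + 4) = o*(o - 2)*(o - 2)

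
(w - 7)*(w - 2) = w^2 - 9*w + 14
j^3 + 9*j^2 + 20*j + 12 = (j + 1)*(j + 2)*(j + 6)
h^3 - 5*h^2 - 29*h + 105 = (h - 7)*(h - 3)*(h + 5)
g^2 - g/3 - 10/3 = (g - 2)*(g + 5/3)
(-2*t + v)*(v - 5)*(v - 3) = -2*t*v^2 + 16*t*v - 30*t + v^3 - 8*v^2 + 15*v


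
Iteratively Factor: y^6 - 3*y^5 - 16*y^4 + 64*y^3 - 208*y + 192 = (y - 2)*(y^5 - y^4 - 18*y^3 + 28*y^2 + 56*y - 96) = (y - 2)^2*(y^4 + y^3 - 16*y^2 - 4*y + 48) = (y - 3)*(y - 2)^2*(y^3 + 4*y^2 - 4*y - 16) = (y - 3)*(y - 2)^3*(y^2 + 6*y + 8) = (y - 3)*(y - 2)^3*(y + 4)*(y + 2)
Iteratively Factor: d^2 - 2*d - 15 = (d - 5)*(d + 3)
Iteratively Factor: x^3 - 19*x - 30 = (x - 5)*(x^2 + 5*x + 6) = (x - 5)*(x + 2)*(x + 3)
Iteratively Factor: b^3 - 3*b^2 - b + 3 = (b + 1)*(b^2 - 4*b + 3) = (b - 3)*(b + 1)*(b - 1)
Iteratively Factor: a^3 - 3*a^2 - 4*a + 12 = (a + 2)*(a^2 - 5*a + 6) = (a - 3)*(a + 2)*(a - 2)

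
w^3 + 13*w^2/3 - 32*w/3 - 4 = (w - 2)*(w + 1/3)*(w + 6)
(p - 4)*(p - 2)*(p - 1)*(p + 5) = p^4 - 2*p^3 - 21*p^2 + 62*p - 40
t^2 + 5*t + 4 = (t + 1)*(t + 4)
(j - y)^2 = j^2 - 2*j*y + y^2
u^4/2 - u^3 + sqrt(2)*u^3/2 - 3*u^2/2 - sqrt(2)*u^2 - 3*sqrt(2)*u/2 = u*(u/2 + sqrt(2)/2)*(u - 3)*(u + 1)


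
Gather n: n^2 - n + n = n^2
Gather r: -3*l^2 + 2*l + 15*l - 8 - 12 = -3*l^2 + 17*l - 20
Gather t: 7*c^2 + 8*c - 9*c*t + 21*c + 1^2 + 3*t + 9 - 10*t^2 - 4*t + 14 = 7*c^2 + 29*c - 10*t^2 + t*(-9*c - 1) + 24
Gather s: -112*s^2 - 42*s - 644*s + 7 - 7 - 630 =-112*s^2 - 686*s - 630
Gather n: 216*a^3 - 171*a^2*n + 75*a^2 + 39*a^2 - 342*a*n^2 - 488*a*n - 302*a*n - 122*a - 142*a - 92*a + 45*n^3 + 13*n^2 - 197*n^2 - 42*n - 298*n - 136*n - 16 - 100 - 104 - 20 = 216*a^3 + 114*a^2 - 356*a + 45*n^3 + n^2*(-342*a - 184) + n*(-171*a^2 - 790*a - 476) - 240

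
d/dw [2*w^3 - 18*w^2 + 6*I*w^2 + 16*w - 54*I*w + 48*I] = 6*w^2 + 12*w*(-3 + I) + 16 - 54*I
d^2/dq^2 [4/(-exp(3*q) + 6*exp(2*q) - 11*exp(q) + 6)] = 4*(-2*(3*exp(2*q) - 12*exp(q) + 11)^2*exp(q) + (9*exp(2*q) - 24*exp(q) + 11)*(exp(3*q) - 6*exp(2*q) + 11*exp(q) - 6))*exp(q)/(exp(3*q) - 6*exp(2*q) + 11*exp(q) - 6)^3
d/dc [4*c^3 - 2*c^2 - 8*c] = 12*c^2 - 4*c - 8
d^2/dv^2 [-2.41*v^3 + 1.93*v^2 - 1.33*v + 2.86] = 3.86 - 14.46*v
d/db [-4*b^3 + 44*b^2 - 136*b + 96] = -12*b^2 + 88*b - 136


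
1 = 1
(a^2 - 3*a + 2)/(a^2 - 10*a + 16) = (a - 1)/(a - 8)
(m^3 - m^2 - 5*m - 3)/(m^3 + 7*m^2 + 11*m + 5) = (m - 3)/(m + 5)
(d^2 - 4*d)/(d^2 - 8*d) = (d - 4)/(d - 8)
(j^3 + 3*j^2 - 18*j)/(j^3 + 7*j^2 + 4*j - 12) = j*(j - 3)/(j^2 + j - 2)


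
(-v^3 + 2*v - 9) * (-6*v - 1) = 6*v^4 + v^3 - 12*v^2 + 52*v + 9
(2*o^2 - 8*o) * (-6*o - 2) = -12*o^3 + 44*o^2 + 16*o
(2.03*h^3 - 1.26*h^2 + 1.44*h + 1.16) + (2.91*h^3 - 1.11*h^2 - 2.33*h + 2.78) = 4.94*h^3 - 2.37*h^2 - 0.89*h + 3.94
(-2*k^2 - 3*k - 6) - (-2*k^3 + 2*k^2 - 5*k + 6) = 2*k^3 - 4*k^2 + 2*k - 12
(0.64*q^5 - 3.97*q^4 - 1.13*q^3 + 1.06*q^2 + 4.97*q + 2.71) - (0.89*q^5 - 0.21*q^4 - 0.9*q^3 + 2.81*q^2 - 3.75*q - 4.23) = -0.25*q^5 - 3.76*q^4 - 0.23*q^3 - 1.75*q^2 + 8.72*q + 6.94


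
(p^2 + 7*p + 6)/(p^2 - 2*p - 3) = (p + 6)/(p - 3)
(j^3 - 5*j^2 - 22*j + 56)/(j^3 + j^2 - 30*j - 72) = (j^2 - 9*j + 14)/(j^2 - 3*j - 18)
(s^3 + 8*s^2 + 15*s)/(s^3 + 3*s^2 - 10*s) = (s + 3)/(s - 2)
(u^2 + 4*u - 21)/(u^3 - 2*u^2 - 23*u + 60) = (u + 7)/(u^2 + u - 20)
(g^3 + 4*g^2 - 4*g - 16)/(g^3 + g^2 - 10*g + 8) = (g + 2)/(g - 1)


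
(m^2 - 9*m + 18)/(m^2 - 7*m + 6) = (m - 3)/(m - 1)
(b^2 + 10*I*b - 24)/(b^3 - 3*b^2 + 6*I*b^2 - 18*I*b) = (b + 4*I)/(b*(b - 3))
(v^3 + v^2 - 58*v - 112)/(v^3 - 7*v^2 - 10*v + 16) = (v + 7)/(v - 1)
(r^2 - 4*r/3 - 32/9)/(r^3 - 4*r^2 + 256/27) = 3/(3*r - 8)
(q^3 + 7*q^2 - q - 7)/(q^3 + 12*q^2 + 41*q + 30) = (q^2 + 6*q - 7)/(q^2 + 11*q + 30)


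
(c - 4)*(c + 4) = c^2 - 16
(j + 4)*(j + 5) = j^2 + 9*j + 20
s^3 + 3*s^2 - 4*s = s*(s - 1)*(s + 4)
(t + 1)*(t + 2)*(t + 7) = t^3 + 10*t^2 + 23*t + 14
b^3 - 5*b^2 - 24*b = b*(b - 8)*(b + 3)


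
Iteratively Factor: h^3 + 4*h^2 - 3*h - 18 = (h + 3)*(h^2 + h - 6) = (h + 3)^2*(h - 2)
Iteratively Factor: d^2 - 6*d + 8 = (d - 2)*(d - 4)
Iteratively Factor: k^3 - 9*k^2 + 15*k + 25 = (k - 5)*(k^2 - 4*k - 5) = (k - 5)*(k + 1)*(k - 5)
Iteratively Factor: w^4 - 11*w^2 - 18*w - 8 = (w - 4)*(w^3 + 4*w^2 + 5*w + 2) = (w - 4)*(w + 1)*(w^2 + 3*w + 2) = (w - 4)*(w + 1)*(w + 2)*(w + 1)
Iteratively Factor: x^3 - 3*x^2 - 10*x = (x + 2)*(x^2 - 5*x) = (x - 5)*(x + 2)*(x)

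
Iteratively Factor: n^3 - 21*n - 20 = (n + 1)*(n^2 - n - 20) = (n + 1)*(n + 4)*(n - 5)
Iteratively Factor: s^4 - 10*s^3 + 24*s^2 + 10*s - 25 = (s + 1)*(s^3 - 11*s^2 + 35*s - 25) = (s - 1)*(s + 1)*(s^2 - 10*s + 25) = (s - 5)*(s - 1)*(s + 1)*(s - 5)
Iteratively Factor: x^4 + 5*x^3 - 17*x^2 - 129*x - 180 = (x + 3)*(x^3 + 2*x^2 - 23*x - 60) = (x - 5)*(x + 3)*(x^2 + 7*x + 12) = (x - 5)*(x + 3)*(x + 4)*(x + 3)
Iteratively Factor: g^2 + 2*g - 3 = (g + 3)*(g - 1)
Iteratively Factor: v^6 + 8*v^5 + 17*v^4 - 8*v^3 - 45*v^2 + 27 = (v - 1)*(v^5 + 9*v^4 + 26*v^3 + 18*v^2 - 27*v - 27) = (v - 1)*(v + 3)*(v^4 + 6*v^3 + 8*v^2 - 6*v - 9) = (v - 1)*(v + 3)^2*(v^3 + 3*v^2 - v - 3) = (v - 1)*(v + 3)^3*(v^2 - 1) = (v - 1)^2*(v + 3)^3*(v + 1)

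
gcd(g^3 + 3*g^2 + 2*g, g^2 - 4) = g + 2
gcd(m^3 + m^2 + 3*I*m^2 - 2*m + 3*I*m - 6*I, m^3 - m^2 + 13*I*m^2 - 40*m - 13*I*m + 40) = m - 1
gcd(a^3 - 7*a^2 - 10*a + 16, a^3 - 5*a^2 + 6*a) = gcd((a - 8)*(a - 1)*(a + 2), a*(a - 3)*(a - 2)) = 1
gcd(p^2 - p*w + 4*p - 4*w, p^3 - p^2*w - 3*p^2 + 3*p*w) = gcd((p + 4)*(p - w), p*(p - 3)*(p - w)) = p - w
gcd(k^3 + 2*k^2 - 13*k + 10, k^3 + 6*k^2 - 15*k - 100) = k + 5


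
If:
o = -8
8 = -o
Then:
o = -8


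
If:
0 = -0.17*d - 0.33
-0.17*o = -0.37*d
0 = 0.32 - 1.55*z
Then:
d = -1.94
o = -4.22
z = 0.21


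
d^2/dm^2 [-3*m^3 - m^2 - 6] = -18*m - 2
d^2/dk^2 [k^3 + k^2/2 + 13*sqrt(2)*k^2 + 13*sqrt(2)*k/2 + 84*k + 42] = 6*k + 1 + 26*sqrt(2)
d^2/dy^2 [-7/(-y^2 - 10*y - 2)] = 14*(-y^2 - 10*y + 4*(y + 5)^2 - 2)/(y^2 + 10*y + 2)^3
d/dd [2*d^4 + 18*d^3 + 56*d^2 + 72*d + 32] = 8*d^3 + 54*d^2 + 112*d + 72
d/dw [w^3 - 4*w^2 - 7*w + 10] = 3*w^2 - 8*w - 7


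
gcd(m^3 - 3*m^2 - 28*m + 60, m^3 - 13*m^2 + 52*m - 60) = m^2 - 8*m + 12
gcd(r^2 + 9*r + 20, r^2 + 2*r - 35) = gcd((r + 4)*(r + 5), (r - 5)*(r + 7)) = 1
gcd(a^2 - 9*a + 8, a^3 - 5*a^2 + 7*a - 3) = a - 1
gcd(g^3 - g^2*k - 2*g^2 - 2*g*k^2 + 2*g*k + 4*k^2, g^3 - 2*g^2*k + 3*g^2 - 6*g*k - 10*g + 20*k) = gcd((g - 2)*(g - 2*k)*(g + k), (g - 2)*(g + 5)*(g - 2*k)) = g^2 - 2*g*k - 2*g + 4*k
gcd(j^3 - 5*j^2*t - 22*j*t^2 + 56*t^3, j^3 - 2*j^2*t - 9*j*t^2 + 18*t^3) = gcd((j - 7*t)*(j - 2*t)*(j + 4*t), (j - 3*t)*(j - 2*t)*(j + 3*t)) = -j + 2*t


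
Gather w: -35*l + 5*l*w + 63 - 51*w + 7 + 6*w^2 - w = -35*l + 6*w^2 + w*(5*l - 52) + 70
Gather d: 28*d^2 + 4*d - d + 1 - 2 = 28*d^2 + 3*d - 1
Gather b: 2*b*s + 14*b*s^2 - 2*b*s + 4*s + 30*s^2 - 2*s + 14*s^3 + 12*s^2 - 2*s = 14*b*s^2 + 14*s^3 + 42*s^2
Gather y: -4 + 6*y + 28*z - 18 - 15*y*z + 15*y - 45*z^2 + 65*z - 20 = y*(21 - 15*z) - 45*z^2 + 93*z - 42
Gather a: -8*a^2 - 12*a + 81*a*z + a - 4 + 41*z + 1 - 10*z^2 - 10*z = -8*a^2 + a*(81*z - 11) - 10*z^2 + 31*z - 3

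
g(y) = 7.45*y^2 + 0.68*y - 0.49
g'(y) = 14.9*y + 0.68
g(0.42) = 1.11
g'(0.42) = 6.94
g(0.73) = 3.98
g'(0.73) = 11.56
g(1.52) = 17.76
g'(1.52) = 23.33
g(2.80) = 59.82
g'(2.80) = 42.40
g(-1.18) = 9.08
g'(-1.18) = -16.90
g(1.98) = 30.06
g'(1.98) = 30.18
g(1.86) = 26.55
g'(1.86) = 28.39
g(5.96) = 268.20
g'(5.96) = 89.48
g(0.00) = -0.49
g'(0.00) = 0.68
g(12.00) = 1080.47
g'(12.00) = 179.48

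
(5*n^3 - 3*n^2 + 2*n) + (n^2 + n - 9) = 5*n^3 - 2*n^2 + 3*n - 9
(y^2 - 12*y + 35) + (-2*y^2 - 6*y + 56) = -y^2 - 18*y + 91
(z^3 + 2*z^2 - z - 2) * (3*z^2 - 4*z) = 3*z^5 + 2*z^4 - 11*z^3 - 2*z^2 + 8*z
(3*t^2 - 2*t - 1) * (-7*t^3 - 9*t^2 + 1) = -21*t^5 - 13*t^4 + 25*t^3 + 12*t^2 - 2*t - 1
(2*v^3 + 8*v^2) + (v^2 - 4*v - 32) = 2*v^3 + 9*v^2 - 4*v - 32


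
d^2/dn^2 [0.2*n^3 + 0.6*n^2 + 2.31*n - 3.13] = 1.2*n + 1.2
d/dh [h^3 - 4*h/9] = 3*h^2 - 4/9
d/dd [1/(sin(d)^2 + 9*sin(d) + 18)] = -(2*sin(d) + 9)*cos(d)/(sin(d)^2 + 9*sin(d) + 18)^2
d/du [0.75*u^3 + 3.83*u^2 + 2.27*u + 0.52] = 2.25*u^2 + 7.66*u + 2.27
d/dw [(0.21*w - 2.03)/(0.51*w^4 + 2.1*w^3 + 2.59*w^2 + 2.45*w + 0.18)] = (-0.3213*w^4 + 3.2592*w^3 + 12.2451*w^2 + 10.5154*w + 5.0113)/(0.2601*w^8 + 2.142*w^7 + 7.0518*w^6 + 13.377*w^5 + 17.1817*w^4 + 13.447*w^3 + 6.9349*w^2 + 0.882*w + 0.0324)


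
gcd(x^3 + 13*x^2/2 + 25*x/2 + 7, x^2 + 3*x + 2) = x^2 + 3*x + 2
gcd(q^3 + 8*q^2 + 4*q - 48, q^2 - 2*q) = q - 2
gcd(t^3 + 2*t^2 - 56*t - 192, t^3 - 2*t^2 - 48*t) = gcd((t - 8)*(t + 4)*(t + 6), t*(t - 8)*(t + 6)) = t^2 - 2*t - 48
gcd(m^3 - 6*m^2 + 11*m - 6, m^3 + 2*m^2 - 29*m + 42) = m^2 - 5*m + 6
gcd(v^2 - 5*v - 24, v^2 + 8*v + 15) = v + 3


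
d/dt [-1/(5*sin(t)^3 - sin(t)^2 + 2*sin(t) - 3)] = (15*sin(t)^2 - 2*sin(t) + 2)*cos(t)/(5*sin(t)^3 - sin(t)^2 + 2*sin(t) - 3)^2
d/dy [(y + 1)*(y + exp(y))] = y + (y + 1)*(exp(y) + 1) + exp(y)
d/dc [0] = 0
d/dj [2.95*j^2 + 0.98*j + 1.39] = 5.9*j + 0.98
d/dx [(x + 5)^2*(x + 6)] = (x + 5)*(3*x + 17)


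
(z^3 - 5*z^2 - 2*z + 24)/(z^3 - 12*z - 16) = (z - 3)/(z + 2)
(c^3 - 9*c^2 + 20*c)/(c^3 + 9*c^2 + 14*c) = (c^2 - 9*c + 20)/(c^2 + 9*c + 14)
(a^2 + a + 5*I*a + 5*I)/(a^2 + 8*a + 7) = (a + 5*I)/(a + 7)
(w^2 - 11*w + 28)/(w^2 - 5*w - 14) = (w - 4)/(w + 2)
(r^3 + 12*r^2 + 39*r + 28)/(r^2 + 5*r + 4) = r + 7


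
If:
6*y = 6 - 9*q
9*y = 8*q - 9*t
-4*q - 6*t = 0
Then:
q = 18/55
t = -12/55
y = 28/55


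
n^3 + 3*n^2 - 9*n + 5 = (n - 1)^2*(n + 5)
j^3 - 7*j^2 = j^2*(j - 7)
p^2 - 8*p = p*(p - 8)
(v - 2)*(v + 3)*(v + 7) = v^3 + 8*v^2 + v - 42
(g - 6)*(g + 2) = g^2 - 4*g - 12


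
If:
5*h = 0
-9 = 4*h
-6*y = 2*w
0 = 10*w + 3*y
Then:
No Solution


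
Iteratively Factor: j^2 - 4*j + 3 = (j - 3)*(j - 1)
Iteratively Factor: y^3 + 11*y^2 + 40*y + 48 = (y + 4)*(y^2 + 7*y + 12) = (y + 4)^2*(y + 3)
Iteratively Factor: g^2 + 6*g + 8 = (g + 4)*(g + 2)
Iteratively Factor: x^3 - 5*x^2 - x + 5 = (x + 1)*(x^2 - 6*x + 5) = (x - 1)*(x + 1)*(x - 5)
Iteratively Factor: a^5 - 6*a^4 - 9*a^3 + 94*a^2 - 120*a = (a + 4)*(a^4 - 10*a^3 + 31*a^2 - 30*a) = (a - 5)*(a + 4)*(a^3 - 5*a^2 + 6*a) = a*(a - 5)*(a + 4)*(a^2 - 5*a + 6) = a*(a - 5)*(a - 2)*(a + 4)*(a - 3)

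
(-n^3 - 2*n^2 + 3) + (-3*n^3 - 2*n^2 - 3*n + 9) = -4*n^3 - 4*n^2 - 3*n + 12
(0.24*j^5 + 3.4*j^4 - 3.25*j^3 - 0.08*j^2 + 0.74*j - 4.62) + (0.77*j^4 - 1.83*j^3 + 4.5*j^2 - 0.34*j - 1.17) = 0.24*j^5 + 4.17*j^4 - 5.08*j^3 + 4.42*j^2 + 0.4*j - 5.79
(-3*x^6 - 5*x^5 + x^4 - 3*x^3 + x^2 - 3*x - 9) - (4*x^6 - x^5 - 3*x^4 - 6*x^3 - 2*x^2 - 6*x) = -7*x^6 - 4*x^5 + 4*x^4 + 3*x^3 + 3*x^2 + 3*x - 9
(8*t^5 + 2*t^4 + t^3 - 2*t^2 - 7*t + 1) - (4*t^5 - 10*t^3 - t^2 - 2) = 4*t^5 + 2*t^4 + 11*t^3 - t^2 - 7*t + 3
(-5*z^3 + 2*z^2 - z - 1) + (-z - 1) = -5*z^3 + 2*z^2 - 2*z - 2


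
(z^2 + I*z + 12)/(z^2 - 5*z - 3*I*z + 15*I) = (z + 4*I)/(z - 5)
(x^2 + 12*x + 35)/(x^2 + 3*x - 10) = (x + 7)/(x - 2)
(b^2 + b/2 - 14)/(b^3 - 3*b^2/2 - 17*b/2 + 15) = (2*b^2 + b - 28)/(2*b^3 - 3*b^2 - 17*b + 30)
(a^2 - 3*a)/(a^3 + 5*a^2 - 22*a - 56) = a*(a - 3)/(a^3 + 5*a^2 - 22*a - 56)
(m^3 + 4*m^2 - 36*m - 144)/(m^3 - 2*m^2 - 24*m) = (m + 6)/m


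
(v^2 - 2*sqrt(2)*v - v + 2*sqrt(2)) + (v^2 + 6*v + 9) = 2*v^2 - 2*sqrt(2)*v + 5*v + 2*sqrt(2) + 9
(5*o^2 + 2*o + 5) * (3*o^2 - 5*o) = 15*o^4 - 19*o^3 + 5*o^2 - 25*o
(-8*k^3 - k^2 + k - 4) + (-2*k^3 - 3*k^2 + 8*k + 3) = -10*k^3 - 4*k^2 + 9*k - 1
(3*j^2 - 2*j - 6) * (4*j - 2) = 12*j^3 - 14*j^2 - 20*j + 12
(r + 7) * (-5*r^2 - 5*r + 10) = -5*r^3 - 40*r^2 - 25*r + 70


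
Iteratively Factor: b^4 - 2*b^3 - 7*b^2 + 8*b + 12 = (b + 2)*(b^3 - 4*b^2 + b + 6) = (b - 2)*(b + 2)*(b^2 - 2*b - 3) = (b - 2)*(b + 1)*(b + 2)*(b - 3)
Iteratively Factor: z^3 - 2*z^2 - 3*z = (z + 1)*(z^2 - 3*z) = (z - 3)*(z + 1)*(z)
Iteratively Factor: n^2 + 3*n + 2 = (n + 1)*(n + 2)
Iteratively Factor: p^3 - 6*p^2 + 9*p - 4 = (p - 1)*(p^2 - 5*p + 4) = (p - 1)^2*(p - 4)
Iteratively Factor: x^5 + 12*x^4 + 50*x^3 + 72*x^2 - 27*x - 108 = (x + 3)*(x^4 + 9*x^3 + 23*x^2 + 3*x - 36) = (x + 3)^2*(x^3 + 6*x^2 + 5*x - 12) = (x + 3)^3*(x^2 + 3*x - 4) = (x - 1)*(x + 3)^3*(x + 4)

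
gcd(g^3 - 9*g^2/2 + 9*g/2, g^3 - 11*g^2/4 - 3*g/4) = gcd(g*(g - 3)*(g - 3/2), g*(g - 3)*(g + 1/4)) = g^2 - 3*g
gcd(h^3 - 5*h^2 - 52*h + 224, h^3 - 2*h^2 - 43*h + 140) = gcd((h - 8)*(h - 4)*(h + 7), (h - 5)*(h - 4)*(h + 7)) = h^2 + 3*h - 28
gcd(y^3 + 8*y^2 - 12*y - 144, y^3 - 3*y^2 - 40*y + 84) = y + 6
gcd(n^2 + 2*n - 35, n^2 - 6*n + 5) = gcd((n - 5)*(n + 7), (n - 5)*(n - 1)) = n - 5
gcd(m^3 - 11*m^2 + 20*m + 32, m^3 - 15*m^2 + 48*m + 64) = m^2 - 7*m - 8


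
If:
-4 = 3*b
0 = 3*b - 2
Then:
No Solution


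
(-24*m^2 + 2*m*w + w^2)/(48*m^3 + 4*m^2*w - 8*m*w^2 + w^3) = (6*m + w)/(-12*m^2 - 4*m*w + w^2)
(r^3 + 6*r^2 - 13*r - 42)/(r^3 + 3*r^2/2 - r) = 2*(r^2 + 4*r - 21)/(r*(2*r - 1))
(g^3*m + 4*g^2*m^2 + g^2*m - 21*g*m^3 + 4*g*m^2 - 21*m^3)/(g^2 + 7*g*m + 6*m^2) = m*(g^3 + 4*g^2*m + g^2 - 21*g*m^2 + 4*g*m - 21*m^2)/(g^2 + 7*g*m + 6*m^2)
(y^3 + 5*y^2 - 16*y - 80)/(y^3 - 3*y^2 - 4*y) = (y^2 + 9*y + 20)/(y*(y + 1))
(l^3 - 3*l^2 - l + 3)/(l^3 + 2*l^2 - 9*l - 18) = (l^2 - 1)/(l^2 + 5*l + 6)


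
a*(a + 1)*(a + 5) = a^3 + 6*a^2 + 5*a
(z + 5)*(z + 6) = z^2 + 11*z + 30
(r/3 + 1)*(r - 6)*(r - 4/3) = r^3/3 - 13*r^2/9 - 14*r/3 + 8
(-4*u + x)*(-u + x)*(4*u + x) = 16*u^3 - 16*u^2*x - u*x^2 + x^3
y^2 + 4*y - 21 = (y - 3)*(y + 7)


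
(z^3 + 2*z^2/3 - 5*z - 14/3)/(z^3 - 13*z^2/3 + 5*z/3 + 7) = (z + 2)/(z - 3)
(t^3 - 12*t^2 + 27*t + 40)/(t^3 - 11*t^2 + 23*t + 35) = (t - 8)/(t - 7)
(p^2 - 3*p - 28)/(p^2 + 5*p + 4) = (p - 7)/(p + 1)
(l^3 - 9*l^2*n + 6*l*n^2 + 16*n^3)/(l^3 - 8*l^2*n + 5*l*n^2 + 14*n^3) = (l - 8*n)/(l - 7*n)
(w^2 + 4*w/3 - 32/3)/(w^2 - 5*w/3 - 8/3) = (w + 4)/(w + 1)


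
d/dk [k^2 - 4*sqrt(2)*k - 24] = 2*k - 4*sqrt(2)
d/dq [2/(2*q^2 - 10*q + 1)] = 4*(5 - 2*q)/(2*q^2 - 10*q + 1)^2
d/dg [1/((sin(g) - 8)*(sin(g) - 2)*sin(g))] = (-3*cos(g) + 20/tan(g) - 16*cos(g)/sin(g)^2)/((sin(g) - 8)^2*(sin(g) - 2)^2)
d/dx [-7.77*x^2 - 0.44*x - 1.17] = -15.54*x - 0.44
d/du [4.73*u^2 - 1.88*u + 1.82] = 9.46*u - 1.88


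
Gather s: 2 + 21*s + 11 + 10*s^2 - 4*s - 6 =10*s^2 + 17*s + 7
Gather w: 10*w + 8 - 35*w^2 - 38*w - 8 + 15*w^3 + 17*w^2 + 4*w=15*w^3 - 18*w^2 - 24*w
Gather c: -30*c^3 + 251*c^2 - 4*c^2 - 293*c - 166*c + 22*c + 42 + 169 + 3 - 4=-30*c^3 + 247*c^2 - 437*c + 210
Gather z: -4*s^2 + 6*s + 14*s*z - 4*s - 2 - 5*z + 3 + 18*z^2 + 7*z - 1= -4*s^2 + 2*s + 18*z^2 + z*(14*s + 2)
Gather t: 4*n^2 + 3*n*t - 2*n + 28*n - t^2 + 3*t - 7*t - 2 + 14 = 4*n^2 + 26*n - t^2 + t*(3*n - 4) + 12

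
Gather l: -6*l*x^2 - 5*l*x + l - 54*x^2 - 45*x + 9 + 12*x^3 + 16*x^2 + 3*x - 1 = l*(-6*x^2 - 5*x + 1) + 12*x^3 - 38*x^2 - 42*x + 8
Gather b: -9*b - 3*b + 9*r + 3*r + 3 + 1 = -12*b + 12*r + 4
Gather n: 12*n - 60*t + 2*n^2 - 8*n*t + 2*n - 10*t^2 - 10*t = 2*n^2 + n*(14 - 8*t) - 10*t^2 - 70*t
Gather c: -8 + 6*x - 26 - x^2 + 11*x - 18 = -x^2 + 17*x - 52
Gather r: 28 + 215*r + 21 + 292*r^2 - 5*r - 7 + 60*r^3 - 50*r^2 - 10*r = 60*r^3 + 242*r^2 + 200*r + 42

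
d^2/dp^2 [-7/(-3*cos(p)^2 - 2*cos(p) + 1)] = 7*(-72*sin(p)^4 + 68*sin(p)^2 + 41*cos(p) - 9*cos(3*p) + 32)/(2*(cos(p) + 1)^3*(3*cos(p) - 1)^3)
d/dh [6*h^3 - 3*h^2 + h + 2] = 18*h^2 - 6*h + 1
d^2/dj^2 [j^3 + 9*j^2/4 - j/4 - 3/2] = 6*j + 9/2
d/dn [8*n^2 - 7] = 16*n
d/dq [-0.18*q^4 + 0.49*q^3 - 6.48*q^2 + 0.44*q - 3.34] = -0.72*q^3 + 1.47*q^2 - 12.96*q + 0.44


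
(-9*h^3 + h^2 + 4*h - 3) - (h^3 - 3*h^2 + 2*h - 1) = -10*h^3 + 4*h^2 + 2*h - 2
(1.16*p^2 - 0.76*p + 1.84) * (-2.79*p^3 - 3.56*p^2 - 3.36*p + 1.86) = -3.2364*p^5 - 2.0092*p^4 - 6.3256*p^3 - 1.8392*p^2 - 7.596*p + 3.4224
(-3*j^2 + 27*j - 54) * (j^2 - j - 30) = -3*j^4 + 30*j^3 + 9*j^2 - 756*j + 1620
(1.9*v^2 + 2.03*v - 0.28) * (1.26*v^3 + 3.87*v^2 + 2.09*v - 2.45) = 2.394*v^5 + 9.9108*v^4 + 11.4743*v^3 - 1.4959*v^2 - 5.5587*v + 0.686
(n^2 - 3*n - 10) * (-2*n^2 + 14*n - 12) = -2*n^4 + 20*n^3 - 34*n^2 - 104*n + 120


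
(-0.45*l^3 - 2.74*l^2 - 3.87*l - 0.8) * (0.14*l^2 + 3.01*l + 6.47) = -0.063*l^5 - 1.7381*l^4 - 11.7007*l^3 - 29.4885*l^2 - 27.4469*l - 5.176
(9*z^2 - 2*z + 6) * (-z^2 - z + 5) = -9*z^4 - 7*z^3 + 41*z^2 - 16*z + 30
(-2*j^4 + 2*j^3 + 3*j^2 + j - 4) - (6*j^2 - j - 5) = -2*j^4 + 2*j^3 - 3*j^2 + 2*j + 1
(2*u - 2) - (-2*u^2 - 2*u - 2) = 2*u^2 + 4*u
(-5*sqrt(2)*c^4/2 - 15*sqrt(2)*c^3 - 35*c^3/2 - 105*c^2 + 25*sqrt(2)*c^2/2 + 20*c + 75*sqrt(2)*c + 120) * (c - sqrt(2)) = -5*sqrt(2)*c^5/2 - 15*sqrt(2)*c^4 - 25*c^4/2 - 75*c^3 + 30*sqrt(2)*c^3 - 5*c^2 + 180*sqrt(2)*c^2 - 30*c - 20*sqrt(2)*c - 120*sqrt(2)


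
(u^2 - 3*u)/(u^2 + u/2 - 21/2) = 2*u/(2*u + 7)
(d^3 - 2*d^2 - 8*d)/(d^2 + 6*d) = (d^2 - 2*d - 8)/(d + 6)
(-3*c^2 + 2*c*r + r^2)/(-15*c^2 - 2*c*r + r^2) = (-c + r)/(-5*c + r)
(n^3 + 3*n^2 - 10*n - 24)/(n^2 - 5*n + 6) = (n^2 + 6*n + 8)/(n - 2)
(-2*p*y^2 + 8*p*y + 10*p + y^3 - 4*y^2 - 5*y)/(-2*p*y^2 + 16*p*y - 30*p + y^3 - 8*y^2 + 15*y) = (y + 1)/(y - 3)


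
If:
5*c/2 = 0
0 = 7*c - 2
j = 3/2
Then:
No Solution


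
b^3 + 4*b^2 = b^2*(b + 4)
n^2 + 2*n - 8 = (n - 2)*(n + 4)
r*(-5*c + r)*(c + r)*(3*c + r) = -15*c^3*r - 17*c^2*r^2 - c*r^3 + r^4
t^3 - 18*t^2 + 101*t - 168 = (t - 8)*(t - 7)*(t - 3)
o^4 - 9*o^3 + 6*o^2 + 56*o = o*(o - 7)*(o - 4)*(o + 2)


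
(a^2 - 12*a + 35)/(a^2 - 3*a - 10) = (a - 7)/(a + 2)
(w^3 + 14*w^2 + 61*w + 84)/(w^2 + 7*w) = w + 7 + 12/w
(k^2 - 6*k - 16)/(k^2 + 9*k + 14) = (k - 8)/(k + 7)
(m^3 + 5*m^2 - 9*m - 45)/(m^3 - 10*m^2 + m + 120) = (m^2 + 2*m - 15)/(m^2 - 13*m + 40)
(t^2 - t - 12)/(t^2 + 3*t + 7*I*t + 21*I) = (t - 4)/(t + 7*I)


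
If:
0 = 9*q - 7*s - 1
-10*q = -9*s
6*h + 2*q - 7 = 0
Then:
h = 59/66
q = 9/11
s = 10/11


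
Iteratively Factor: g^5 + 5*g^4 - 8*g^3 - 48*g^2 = (g)*(g^4 + 5*g^3 - 8*g^2 - 48*g) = g*(g - 3)*(g^3 + 8*g^2 + 16*g) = g*(g - 3)*(g + 4)*(g^2 + 4*g) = g^2*(g - 3)*(g + 4)*(g + 4)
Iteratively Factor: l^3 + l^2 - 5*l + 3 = (l - 1)*(l^2 + 2*l - 3) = (l - 1)^2*(l + 3)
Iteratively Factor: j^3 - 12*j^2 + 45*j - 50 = (j - 5)*(j^2 - 7*j + 10) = (j - 5)^2*(j - 2)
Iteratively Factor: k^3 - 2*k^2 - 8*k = (k + 2)*(k^2 - 4*k) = k*(k + 2)*(k - 4)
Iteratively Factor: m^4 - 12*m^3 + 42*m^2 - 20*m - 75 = (m - 3)*(m^3 - 9*m^2 + 15*m + 25) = (m - 5)*(m - 3)*(m^2 - 4*m - 5) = (m - 5)*(m - 3)*(m + 1)*(m - 5)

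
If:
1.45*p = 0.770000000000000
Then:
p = 0.53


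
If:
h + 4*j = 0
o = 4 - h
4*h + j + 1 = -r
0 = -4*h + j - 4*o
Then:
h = -64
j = 16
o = 68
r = 239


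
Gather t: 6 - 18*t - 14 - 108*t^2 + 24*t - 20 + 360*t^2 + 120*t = 252*t^2 + 126*t - 28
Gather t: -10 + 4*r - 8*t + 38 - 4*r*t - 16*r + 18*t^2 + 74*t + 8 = -12*r + 18*t^2 + t*(66 - 4*r) + 36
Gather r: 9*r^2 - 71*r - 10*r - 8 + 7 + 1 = 9*r^2 - 81*r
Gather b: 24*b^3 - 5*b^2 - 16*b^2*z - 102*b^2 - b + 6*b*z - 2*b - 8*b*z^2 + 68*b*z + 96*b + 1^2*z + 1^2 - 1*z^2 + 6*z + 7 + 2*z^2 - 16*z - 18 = 24*b^3 + b^2*(-16*z - 107) + b*(-8*z^2 + 74*z + 93) + z^2 - 9*z - 10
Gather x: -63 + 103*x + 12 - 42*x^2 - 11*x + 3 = -42*x^2 + 92*x - 48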